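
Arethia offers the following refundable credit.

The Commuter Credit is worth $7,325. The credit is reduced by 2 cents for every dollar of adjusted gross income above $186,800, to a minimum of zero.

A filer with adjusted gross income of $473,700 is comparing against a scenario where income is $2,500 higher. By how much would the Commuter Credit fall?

At $473,700 — 2% of the $286,900 excess over $186,800 is $5,738; credit = $7,325 − $5,738 = $1,587.
At $476,200 — 2% of the $289,400 excess over $186,800 is $5,788; credit = $7,325 − $5,788 = $1,537.
Lost: $1,587 − $1,537 = $50.

$50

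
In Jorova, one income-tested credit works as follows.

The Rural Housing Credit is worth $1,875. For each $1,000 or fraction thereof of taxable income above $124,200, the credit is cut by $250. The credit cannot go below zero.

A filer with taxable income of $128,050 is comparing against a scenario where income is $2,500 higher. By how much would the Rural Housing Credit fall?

$750

At $128,050 — income exceeds $124,200 by $3,850, which is 4 full-or-partial $1,000 increments; reduction = 4 × $250 = $1,000, leaving $875.
At $130,550 — income exceeds $124,200 by $6,350, which is 7 full-or-partial $1,000 increments; reduction = 7 × $250 = $1,750, leaving $125.
Lost: $875 − $125 = $750.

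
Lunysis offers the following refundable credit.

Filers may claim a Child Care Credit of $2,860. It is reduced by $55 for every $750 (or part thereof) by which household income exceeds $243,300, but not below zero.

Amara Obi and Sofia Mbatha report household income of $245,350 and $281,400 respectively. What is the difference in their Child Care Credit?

Amara ($245,350): Child Care Credit: income exceeds $243,300 by $2,050, which is 3 full-or-partial $750 increments; reduction = 3 × $55 = $165, leaving $2,695.
Sofia ($281,400): Child Care Credit: income exceeds $243,300 by $38,100, which is 51 full-or-partial $750 increments; reduction = 51 × $55 = $2,805, leaving $55.
Difference: |$2,695 − $55| = $2,640.

$2,640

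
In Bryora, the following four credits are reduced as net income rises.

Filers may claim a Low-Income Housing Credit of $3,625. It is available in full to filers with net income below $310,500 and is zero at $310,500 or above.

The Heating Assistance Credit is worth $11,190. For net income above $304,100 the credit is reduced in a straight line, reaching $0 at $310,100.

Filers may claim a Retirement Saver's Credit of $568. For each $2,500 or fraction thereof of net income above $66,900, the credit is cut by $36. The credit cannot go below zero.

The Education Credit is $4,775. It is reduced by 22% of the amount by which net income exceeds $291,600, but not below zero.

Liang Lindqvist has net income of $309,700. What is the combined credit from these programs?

$5,164

Low-Income Housing Credit: $309,700 is below the $310,500 cutoff, so the full $3,625 applies.
Heating Assistance Credit: $309,700 is $5,600 into a $6,000 phase-out range, leaving 400/6,000 of the credit: $11,190 × 400/6,000 = $746.
Retirement Saver's Credit: income exceeds $66,900 by $242,800 → 98 increments × $36 = $3,528 ≥ base, so the credit is $0.
Education Credit: 22% of the $18,100 excess over $291,600 is $3,982; credit = $4,775 − $3,982 = $793.
Total: $3,625 + $746 + $0 + $793 = $5,164.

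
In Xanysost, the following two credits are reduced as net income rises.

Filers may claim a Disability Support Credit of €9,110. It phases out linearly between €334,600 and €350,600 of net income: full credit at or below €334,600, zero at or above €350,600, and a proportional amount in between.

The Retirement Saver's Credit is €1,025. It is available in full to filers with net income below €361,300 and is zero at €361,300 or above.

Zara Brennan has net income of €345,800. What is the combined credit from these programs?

Disability Support Credit: €345,800 is €11,200 into a €16,000 phase-out range, leaving 4,800/16,000 of the credit: €9,110 × 4,800/16,000 = €2,733.
Retirement Saver's Credit: €345,800 is below the €361,300 cutoff, so the full €1,025 applies.
Total: €2,733 + €1,025 = €3,758.

€3,758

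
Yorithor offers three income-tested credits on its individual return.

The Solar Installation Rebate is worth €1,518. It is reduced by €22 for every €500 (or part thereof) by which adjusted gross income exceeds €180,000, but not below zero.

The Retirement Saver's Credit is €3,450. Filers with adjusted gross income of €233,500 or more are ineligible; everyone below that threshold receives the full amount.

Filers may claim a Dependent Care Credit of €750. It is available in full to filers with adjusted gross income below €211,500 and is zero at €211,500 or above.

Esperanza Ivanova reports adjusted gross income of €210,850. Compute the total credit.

Solar Installation Rebate: income exceeds €180,000 by €30,850, which is 62 full-or-partial €500 increments; reduction = 62 × €22 = €1,364, leaving €154.
Retirement Saver's Credit: €210,850 is below the €233,500 cutoff, so the full €3,450 applies.
Dependent Care Credit: €210,850 is below the €211,500 cutoff, so the full €750 applies.
Total: €154 + €3,450 + €750 = €4,354.

€4,354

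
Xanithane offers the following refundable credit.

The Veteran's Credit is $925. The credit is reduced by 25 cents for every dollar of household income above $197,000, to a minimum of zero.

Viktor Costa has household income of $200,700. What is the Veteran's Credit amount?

Veteran's Credit: 25% of the $3,700 excess over $197,000 is $925 ≥ base, so the credit is $0.

$0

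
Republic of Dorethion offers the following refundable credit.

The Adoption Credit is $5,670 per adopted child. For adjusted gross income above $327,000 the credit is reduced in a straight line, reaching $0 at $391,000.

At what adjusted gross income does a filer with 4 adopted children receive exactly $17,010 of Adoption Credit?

$343,000

Full credit = 4 × $5,670 = $22,680.
$17,010 is 17,010/22,680 of the full $22,680, so 5,670/22,680 of the $64,000 range has been used: income = $327,000 + $64,000 × 5,670/22,680 = $343,000.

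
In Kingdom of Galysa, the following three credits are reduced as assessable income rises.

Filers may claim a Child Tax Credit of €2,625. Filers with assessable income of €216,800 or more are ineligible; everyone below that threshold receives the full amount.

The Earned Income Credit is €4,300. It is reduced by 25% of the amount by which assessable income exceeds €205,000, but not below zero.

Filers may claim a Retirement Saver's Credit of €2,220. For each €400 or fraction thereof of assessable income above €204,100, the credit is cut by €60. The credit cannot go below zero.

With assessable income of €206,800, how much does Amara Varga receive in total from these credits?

€8,275

Child Tax Credit: €206,800 is below the €216,800 cutoff, so the full €2,625 applies.
Earned Income Credit: 25% of the €1,800 excess over €205,000 is €450; credit = €4,300 − €450 = €3,850.
Retirement Saver's Credit: income exceeds €204,100 by €2,700, which is 7 full-or-partial €400 increments; reduction = 7 × €60 = €420, leaving €1,800.
Total: €2,625 + €3,850 + €1,800 = €8,275.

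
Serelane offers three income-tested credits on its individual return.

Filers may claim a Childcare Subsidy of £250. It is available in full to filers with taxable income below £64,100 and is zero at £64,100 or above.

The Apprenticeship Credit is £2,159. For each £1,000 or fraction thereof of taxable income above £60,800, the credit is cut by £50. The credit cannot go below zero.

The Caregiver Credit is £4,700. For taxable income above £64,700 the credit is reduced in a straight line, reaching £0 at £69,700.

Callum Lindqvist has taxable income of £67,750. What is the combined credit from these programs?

£3,642

Childcare Subsidy: £67,750 meets or exceeds the £64,100 cutoff, so the credit is £0.
Apprenticeship Credit: income exceeds £60,800 by £6,950, which is 7 full-or-partial £1,000 increments; reduction = 7 × £50 = £350, leaving £1,809.
Caregiver Credit: £67,750 is £3,050 into a £5,000 phase-out range, leaving 1,950/5,000 of the credit: £4,700 × 1,950/5,000 = £1,833.
Total: £0 + £1,809 + £1,833 = £3,642.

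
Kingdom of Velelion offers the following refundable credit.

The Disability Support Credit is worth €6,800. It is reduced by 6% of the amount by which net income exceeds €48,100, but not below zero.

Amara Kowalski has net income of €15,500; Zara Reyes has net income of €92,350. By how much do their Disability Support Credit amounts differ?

€2,655

Amara (€15,500): Disability Support Credit: €15,500 is at or below the €48,100 threshold, so the full €6,800 applies.
Zara (€92,350): Disability Support Credit: 6% of the €44,250 excess over €48,100 is €2,655; credit = €6,800 − €2,655 = €4,145.
Difference: |€6,800 − €4,145| = €2,655.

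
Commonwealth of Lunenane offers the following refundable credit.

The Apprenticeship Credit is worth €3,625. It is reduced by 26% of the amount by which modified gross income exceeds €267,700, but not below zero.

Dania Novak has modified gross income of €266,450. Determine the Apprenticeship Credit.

Apprenticeship Credit: €266,450 is at or below the €267,700 threshold, so the full €3,625 applies.

€3,625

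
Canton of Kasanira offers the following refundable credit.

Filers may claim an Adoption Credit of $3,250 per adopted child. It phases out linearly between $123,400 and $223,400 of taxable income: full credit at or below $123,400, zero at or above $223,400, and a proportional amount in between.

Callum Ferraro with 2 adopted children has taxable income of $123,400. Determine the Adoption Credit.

Adoption Credit: base = 2 × $3,250 = $6,500. $123,400 is at or below the $123,400 threshold, so the full $6,500 applies.

$6,500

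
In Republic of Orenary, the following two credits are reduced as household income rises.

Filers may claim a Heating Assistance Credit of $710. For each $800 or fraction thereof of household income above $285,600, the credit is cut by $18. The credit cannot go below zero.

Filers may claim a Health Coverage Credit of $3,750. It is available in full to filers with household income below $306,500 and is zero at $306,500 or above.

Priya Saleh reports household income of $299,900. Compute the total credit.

Heating Assistance Credit: income exceeds $285,600 by $14,300, which is 18 full-or-partial $800 increments; reduction = 18 × $18 = $324, leaving $386.
Health Coverage Credit: $299,900 is below the $306,500 cutoff, so the full $3,750 applies.
Total: $386 + $3,750 = $4,136.

$4,136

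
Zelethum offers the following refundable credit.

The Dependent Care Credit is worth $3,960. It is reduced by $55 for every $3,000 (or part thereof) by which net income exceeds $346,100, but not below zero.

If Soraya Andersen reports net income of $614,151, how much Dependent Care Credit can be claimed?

$0

Dependent Care Credit: income exceeds $346,100 by $268,051 → 90 increments × $55 = $4,950 ≥ base, so the credit is $0.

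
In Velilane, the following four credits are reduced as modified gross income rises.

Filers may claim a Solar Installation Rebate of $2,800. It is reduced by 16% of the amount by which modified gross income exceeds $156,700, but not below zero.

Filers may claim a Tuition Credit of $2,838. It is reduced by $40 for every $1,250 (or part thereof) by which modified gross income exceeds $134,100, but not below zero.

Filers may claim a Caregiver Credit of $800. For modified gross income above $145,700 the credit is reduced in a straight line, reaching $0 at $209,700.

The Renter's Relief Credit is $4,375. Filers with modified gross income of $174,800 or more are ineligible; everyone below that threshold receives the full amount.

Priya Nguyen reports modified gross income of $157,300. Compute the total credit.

Solar Installation Rebate: 16% of the $600 excess over $156,700 is $96; credit = $2,800 − $96 = $2,704.
Tuition Credit: income exceeds $134,100 by $23,200, which is 19 full-or-partial $1,250 increments; reduction = 19 × $40 = $760, leaving $2,078.
Caregiver Credit: $157,300 is $11,600 into a $64,000 phase-out range, leaving 52,400/64,000 of the credit: $800 × 52,400/64,000 = $655.
Renter's Relief Credit: $157,300 is below the $174,800 cutoff, so the full $4,375 applies.
Total: $2,704 + $2,078 + $655 + $4,375 = $9,812.

$9,812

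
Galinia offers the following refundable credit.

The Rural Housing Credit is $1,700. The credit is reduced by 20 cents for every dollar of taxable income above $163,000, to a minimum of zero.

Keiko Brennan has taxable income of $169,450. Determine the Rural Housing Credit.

Rural Housing Credit: 20% of the $6,450 excess over $163,000 is $1,290; credit = $1,700 − $1,290 = $410.

$410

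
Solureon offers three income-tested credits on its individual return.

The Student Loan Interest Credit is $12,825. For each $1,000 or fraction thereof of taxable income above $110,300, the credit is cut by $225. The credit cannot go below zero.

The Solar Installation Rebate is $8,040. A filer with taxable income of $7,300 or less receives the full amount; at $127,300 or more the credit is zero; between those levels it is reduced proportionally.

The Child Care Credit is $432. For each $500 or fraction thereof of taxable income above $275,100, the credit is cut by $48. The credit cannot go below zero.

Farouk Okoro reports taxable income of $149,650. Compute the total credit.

Student Loan Interest Credit: income exceeds $110,300 by $39,350, which is 40 full-or-partial $1,000 increments; reduction = 40 × $225 = $9,000, leaving $3,825.
Solar Installation Rebate: $149,650 is at or above $127,300, so the credit is $0.
Child Care Credit: $149,650 is at or below the $275,100 threshold, so the full $432 applies.
Total: $3,825 + $0 + $432 = $4,257.

$4,257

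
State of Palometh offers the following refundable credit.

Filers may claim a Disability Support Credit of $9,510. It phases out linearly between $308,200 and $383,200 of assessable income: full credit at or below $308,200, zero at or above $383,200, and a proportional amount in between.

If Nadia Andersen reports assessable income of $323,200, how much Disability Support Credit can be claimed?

$7,608

Disability Support Credit: $323,200 is $15,000 into a $75,000 phase-out range, leaving 60,000/75,000 of the credit: $9,510 × 60,000/75,000 = $7,608.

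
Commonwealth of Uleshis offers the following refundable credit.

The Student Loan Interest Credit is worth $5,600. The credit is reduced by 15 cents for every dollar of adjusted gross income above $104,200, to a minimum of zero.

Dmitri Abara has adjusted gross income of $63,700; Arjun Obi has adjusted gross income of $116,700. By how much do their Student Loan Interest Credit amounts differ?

Dmitri ($63,700): Student Loan Interest Credit: $63,700 is at or below the $104,200 threshold, so the full $5,600 applies.
Arjun ($116,700): Student Loan Interest Credit: 15% of the $12,500 excess over $104,200 is $1,875; credit = $5,600 − $1,875 = $3,725.
Difference: |$5,600 − $3,725| = $1,875.

$1,875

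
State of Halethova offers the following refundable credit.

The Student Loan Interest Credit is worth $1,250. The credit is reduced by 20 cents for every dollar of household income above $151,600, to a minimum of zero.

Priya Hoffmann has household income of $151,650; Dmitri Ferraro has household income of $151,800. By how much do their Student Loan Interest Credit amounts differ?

$30

Priya ($151,650): Student Loan Interest Credit: 20% of the $50 excess over $151,600 is $10; credit = $1,250 − $10 = $1,240.
Dmitri ($151,800): Student Loan Interest Credit: 20% of the $200 excess over $151,600 is $40; credit = $1,250 − $40 = $1,210.
Difference: |$1,240 − $1,210| = $30.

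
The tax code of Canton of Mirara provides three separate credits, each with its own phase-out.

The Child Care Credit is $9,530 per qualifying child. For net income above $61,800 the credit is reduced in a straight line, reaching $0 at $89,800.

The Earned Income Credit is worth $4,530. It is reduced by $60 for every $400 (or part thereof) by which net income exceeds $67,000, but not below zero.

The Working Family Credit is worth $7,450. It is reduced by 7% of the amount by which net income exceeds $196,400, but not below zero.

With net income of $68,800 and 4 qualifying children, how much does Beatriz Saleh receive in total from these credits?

Child Care Credit: base = 4 × $9,530 = $38,120. $68,800 is $7,000 into a $28,000 phase-out range, leaving 21,000/28,000 of the credit: $38,120 × 21,000/28,000 = $28,590.
Earned Income Credit: income exceeds $67,000 by $1,800, which is 5 full-or-partial $400 increments; reduction = 5 × $60 = $300, leaving $4,230.
Working Family Credit: $68,800 is at or below the $196,400 threshold, so the full $7,450 applies.
Total: $28,590 + $4,230 + $7,450 = $40,270.

$40,270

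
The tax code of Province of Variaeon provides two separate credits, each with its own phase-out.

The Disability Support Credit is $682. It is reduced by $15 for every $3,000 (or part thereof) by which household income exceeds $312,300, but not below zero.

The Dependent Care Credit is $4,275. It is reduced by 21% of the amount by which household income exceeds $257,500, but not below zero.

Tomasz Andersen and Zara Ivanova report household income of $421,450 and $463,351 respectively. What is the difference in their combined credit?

$127

Tomasz ($421,450): Disability Support Credit: income exceeds $312,300 by $109,150, which is 37 full-or-partial $3,000 increments; reduction = 37 × $15 = $555, leaving $127. Dependent Care Credit: 21% of the $163,950 excess over $257,500 is $34,429.50 ≥ base, so the credit is $0. total $127 + $0 = $127
Zara ($463,351): Disability Support Credit: income exceeds $312,300 by $151,051 → 51 increments × $15 = $765 ≥ base, so the credit is $0. Dependent Care Credit: 21% of the $205,851 excess over $257,500 is $43,228.71 ≥ base, so the credit is $0. total $0 + $0 = $0
Difference: |$127 − $0| = $127.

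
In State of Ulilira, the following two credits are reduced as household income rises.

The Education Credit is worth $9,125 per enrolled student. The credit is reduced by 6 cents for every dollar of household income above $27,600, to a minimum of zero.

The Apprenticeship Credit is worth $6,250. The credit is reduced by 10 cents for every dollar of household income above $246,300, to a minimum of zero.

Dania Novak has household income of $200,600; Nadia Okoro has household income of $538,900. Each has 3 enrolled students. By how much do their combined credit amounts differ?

$23,245

Dania ($200,600): Education Credit: base = 3 × $9,125 = $27,375. 6% of the $173,000 excess over $27,600 is $10,380; credit = $27,375 − $10,380 = $16,995. Apprenticeship Credit: $200,600 is at or below the $246,300 threshold, so the full $6,250 applies. total $16,995 + $6,250 = $23,245
Nadia ($538,900): Education Credit: base = 3 × $9,125 = $27,375. 6% of the $511,300 excess over $27,600 is $30,678 ≥ base, so the credit is $0. Apprenticeship Credit: 10% of the $292,600 excess over $246,300 is $29,260 ≥ base, so the credit is $0. total $0 + $0 = $0
Difference: |$23,245 − $0| = $23,245.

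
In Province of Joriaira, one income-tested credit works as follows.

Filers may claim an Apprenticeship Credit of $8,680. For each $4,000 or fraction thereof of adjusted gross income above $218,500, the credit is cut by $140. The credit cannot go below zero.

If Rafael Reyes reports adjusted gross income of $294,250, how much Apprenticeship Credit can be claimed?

$6,020

Apprenticeship Credit: income exceeds $218,500 by $75,750, which is 19 full-or-partial $4,000 increments; reduction = 19 × $140 = $2,660, leaving $6,020.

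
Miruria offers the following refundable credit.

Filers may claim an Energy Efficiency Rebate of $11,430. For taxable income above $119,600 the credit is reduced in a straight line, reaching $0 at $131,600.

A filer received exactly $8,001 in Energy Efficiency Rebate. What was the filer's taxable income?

$123,200

$8,001 is 8,001/11,430 of the full $11,430, so 3,429/11,430 of the $12,000 range has been used: income = $119,600 + $12,000 × 3,429/11,430 = $123,200.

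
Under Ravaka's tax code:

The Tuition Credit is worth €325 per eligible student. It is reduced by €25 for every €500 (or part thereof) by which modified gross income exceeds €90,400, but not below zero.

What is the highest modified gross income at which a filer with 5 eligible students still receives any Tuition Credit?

€122,400

Full credit = 5 × €325 = €1,625.
After 64 increments the reduction is 64 × €25 = €1,600, leaving €25; one more increment wipes it out. Increment 64 ends at excess 64 × €500 = €32,000, so the highest qualifying income is €90,400 + €32,000 = €122,400.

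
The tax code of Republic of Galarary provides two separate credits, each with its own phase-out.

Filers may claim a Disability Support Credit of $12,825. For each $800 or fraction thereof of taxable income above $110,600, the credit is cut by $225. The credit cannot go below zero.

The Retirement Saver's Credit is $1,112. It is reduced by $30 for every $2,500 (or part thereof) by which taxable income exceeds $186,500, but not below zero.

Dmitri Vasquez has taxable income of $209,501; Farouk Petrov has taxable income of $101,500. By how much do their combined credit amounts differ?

$13,125

Dmitri ($209,501): Disability Support Credit: income exceeds $110,600 by $98,901 → 124 increments × $225 = $27,900 ≥ base, so the credit is $0. Retirement Saver's Credit: income exceeds $186,500 by $23,001, which is 10 full-or-partial $2,500 increments; reduction = 10 × $30 = $300, leaving $812. total $0 + $812 = $812
Farouk ($101,500): Disability Support Credit: $101,500 is at or below the $110,600 threshold, so the full $12,825 applies. Retirement Saver's Credit: $101,500 is at or below the $186,500 threshold, so the full $1,112 applies. total $12,825 + $1,112 = $13,937
Difference: |$812 − $13,937| = $13,125.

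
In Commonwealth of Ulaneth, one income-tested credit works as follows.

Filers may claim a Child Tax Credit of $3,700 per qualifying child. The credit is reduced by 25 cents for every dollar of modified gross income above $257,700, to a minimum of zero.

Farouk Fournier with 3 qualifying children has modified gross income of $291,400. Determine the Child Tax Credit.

Child Tax Credit: base = 3 × $3,700 = $11,100. 25% of the $33,700 excess over $257,700 is $8,425; credit = $11,100 − $8,425 = $2,675.

$2,675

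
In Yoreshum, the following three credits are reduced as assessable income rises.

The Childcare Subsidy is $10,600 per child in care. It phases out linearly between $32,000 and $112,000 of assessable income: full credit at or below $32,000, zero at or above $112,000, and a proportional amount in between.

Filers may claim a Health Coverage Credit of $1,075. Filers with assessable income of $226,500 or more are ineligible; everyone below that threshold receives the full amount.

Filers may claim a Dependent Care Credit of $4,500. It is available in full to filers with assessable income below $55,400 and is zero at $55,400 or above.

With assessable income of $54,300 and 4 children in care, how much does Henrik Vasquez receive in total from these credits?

Childcare Subsidy: base = 4 × $10,600 = $42,400. $54,300 is $22,300 into a $80,000 phase-out range, leaving 57,700/80,000 of the credit: $42,400 × 57,700/80,000 = $30,581.
Health Coverage Credit: $54,300 is below the $226,500 cutoff, so the full $1,075 applies.
Dependent Care Credit: $54,300 is below the $55,400 cutoff, so the full $4,500 applies.
Total: $30,581 + $1,075 + $4,500 = $36,156.

$36,156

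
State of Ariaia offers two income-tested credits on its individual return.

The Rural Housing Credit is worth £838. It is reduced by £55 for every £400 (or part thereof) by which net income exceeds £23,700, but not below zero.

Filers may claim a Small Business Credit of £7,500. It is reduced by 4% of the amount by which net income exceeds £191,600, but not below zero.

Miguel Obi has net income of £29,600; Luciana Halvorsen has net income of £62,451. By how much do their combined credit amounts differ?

Miguel (£29,600): Rural Housing Credit: income exceeds £23,700 by £5,900, which is 15 full-or-partial £400 increments; reduction = 15 × £55 = £825, leaving £13. Small Business Credit: £29,600 is at or below the £191,600 threshold, so the full £7,500 applies. total £13 + £7,500 = £7,513
Luciana (£62,451): Rural Housing Credit: income exceeds £23,700 by £38,751 → 97 increments × £55 = £5,335 ≥ base, so the credit is £0. Small Business Credit: £62,451 is at or below the £191,600 threshold, so the full £7,500 applies. total £0 + £7,500 = £7,500
Difference: |£7,513 − £7,500| = £13.

£13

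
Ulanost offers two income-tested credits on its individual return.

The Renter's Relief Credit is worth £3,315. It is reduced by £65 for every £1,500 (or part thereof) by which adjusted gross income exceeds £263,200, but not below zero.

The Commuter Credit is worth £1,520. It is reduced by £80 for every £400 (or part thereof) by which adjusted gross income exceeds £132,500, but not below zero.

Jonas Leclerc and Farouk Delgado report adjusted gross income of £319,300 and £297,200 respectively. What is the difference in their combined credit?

Jonas (£319,300): Renter's Relief Credit: income exceeds £263,200 by £56,100, which is 38 full-or-partial £1,500 increments; reduction = 38 × £65 = £2,470, leaving £845. Commuter Credit: income exceeds £132,500 by £186,800 → 467 increments × £80 = £37,360 ≥ base, so the credit is £0. total £845 + £0 = £845
Farouk (£297,200): Renter's Relief Credit: income exceeds £263,200 by £34,000, which is 23 full-or-partial £1,500 increments; reduction = 23 × £65 = £1,495, leaving £1,820. Commuter Credit: income exceeds £132,500 by £164,700 → 412 increments × £80 = £32,960 ≥ base, so the credit is £0. total £1,820 + £0 = £1,820
Difference: |£845 − £1,820| = £975.

£975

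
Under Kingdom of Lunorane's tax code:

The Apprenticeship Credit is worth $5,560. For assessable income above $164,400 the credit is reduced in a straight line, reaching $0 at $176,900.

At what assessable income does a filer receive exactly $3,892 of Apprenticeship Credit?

$168,150

$3,892 is 3,892/5,560 of the full $5,560, so 1,668/5,560 of the $12,500 range has been used: income = $164,400 + $12,500 × 1,668/5,560 = $168,150.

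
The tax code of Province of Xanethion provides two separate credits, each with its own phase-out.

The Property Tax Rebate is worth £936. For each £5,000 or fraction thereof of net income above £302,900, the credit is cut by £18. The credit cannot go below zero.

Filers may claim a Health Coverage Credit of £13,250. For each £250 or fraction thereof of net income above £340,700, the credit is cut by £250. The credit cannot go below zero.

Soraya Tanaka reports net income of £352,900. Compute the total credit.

Property Tax Rebate: income exceeds £302,900 by £50,000, which is 10 full-or-partial £5,000 increments; reduction = 10 × £18 = £180, leaving £756.
Health Coverage Credit: income exceeds £340,700 by £12,200, which is 49 full-or-partial £250 increments; reduction = 49 × £250 = £12,250, leaving £1,000.
Total: £756 + £1,000 = £1,756.

£1,756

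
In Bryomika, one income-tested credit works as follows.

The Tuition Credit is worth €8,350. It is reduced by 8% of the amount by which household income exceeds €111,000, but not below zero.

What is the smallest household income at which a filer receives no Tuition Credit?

The credit falls by 8% of each euro above €111,000, so it reaches zero when the excess is €8,350 / 8% = €104,375: income = €111,000 + €104,375 = €215,375.

€215,375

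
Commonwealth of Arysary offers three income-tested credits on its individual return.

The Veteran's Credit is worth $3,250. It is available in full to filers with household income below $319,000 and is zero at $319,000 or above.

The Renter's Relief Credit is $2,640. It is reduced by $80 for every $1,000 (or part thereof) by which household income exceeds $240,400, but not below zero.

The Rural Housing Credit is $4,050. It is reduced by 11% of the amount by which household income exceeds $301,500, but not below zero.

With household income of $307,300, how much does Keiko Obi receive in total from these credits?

Veteran's Credit: $307,300 is below the $319,000 cutoff, so the full $3,250 applies.
Renter's Relief Credit: income exceeds $240,400 by $66,900 → 67 increments × $80 = $5,360 ≥ base, so the credit is $0.
Rural Housing Credit: 11% of the $5,800 excess over $301,500 is $638; credit = $4,050 − $638 = $3,412.
Total: $3,250 + $0 + $3,412 = $6,662.

$6,662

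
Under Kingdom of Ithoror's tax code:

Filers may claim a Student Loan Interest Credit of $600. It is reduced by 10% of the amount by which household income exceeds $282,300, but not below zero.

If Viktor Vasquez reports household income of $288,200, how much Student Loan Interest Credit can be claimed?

$10

Student Loan Interest Credit: 10% of the $5,900 excess over $282,300 is $590; credit = $600 − $590 = $10.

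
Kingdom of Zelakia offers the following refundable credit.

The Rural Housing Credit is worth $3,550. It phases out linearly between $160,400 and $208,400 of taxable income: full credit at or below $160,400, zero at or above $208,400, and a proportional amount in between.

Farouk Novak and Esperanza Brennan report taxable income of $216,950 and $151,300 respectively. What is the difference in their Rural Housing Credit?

$3,550

Farouk ($216,950): Rural Housing Credit: $216,950 is at or above $208,400, so the credit is $0.
Esperanza ($151,300): Rural Housing Credit: $151,300 is at or below the $160,400 threshold, so the full $3,550 applies.
Difference: |$0 − $3,550| = $3,550.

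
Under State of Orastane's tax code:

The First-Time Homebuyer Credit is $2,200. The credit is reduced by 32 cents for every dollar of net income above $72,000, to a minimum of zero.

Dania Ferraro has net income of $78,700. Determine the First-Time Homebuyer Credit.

First-Time Homebuyer Credit: 32% of the $6,700 excess over $72,000 is $2,144; credit = $2,200 − $2,144 = $56.

$56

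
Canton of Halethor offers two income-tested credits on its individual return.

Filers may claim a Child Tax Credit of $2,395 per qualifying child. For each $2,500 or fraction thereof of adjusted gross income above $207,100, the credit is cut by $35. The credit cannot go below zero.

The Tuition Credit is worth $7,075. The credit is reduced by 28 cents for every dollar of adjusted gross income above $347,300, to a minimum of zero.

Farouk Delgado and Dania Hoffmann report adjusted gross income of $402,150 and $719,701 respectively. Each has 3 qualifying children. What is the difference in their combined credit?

Farouk ($402,150): Child Tax Credit: base = 3 × $2,395 = $7,185. income exceeds $207,100 by $195,050, which is 79 full-or-partial $2,500 increments; reduction = 79 × $35 = $2,765, leaving $4,420. Tuition Credit: 28% of the $54,850 excess over $347,300 is $15,358 ≥ base, so the credit is $0. total $4,420 + $0 = $4,420
Dania ($719,701): Child Tax Credit: base = 3 × $2,395 = $7,185. income exceeds $207,100 by $512,601 → 206 increments × $35 = $7,210 ≥ base, so the credit is $0. Tuition Credit: 28% of the $372,401 excess over $347,300 is $104,272.28 ≥ base, so the credit is $0. total $0 + $0 = $0
Difference: |$4,420 − $0| = $4,420.

$4,420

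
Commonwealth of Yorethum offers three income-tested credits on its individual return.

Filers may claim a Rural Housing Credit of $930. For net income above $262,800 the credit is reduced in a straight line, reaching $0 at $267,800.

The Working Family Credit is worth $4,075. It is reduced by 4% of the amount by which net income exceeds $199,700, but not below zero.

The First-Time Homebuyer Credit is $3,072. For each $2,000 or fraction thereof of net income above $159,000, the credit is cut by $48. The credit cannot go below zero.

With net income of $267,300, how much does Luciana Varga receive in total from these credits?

Rural Housing Credit: $267,300 is $4,500 into a $5,000 phase-out range, leaving 500/5,000 of the credit: $930 × 500/5,000 = $93.
Working Family Credit: 4% of the $67,600 excess over $199,700 is $2,704; credit = $4,075 − $2,704 = $1,371.
First-Time Homebuyer Credit: income exceeds $159,000 by $108,300, which is 55 full-or-partial $2,000 increments; reduction = 55 × $48 = $2,640, leaving $432.
Total: $93 + $1,371 + $432 = $1,896.

$1,896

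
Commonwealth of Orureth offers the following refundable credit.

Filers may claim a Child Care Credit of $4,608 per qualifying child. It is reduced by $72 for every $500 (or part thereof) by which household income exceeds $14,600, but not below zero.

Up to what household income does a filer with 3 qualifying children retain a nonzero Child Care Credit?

$110,100

Full credit = 3 × $4,608 = $13,824.
After 191 increments the reduction is 191 × $72 = $13,752, leaving $72; one more increment wipes it out. Increment 191 ends at excess 191 × $500 = $95,500, so the highest qualifying income is $14,600 + $95,500 = $110,100.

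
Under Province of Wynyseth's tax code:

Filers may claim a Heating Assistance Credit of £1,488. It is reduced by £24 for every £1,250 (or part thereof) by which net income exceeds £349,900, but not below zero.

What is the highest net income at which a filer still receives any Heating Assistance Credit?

After 61 increments the reduction is 61 × £24 = £1,464, leaving £24; one more increment wipes it out. Increment 61 ends at excess 61 × £1,250 = £76,250, so the highest qualifying income is £349,900 + £76,250 = £426,150.

£426,150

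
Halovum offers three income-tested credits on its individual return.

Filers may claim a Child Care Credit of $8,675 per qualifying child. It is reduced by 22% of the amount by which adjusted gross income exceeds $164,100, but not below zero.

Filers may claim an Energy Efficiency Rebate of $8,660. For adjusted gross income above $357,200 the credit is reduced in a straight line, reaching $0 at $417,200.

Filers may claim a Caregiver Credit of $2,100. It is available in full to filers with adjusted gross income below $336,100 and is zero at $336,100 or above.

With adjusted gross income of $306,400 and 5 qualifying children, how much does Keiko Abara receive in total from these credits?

Child Care Credit: base = 5 × $8,675 = $43,375. 22% of the $142,300 excess over $164,100 is $31,306; credit = $43,375 − $31,306 = $12,069.
Energy Efficiency Rebate: $306,400 is at or below the $357,200 threshold, so the full $8,660 applies.
Caregiver Credit: $306,400 is below the $336,100 cutoff, so the full $2,100 applies.
Total: $12,069 + $8,660 + $2,100 = $22,829.

$22,829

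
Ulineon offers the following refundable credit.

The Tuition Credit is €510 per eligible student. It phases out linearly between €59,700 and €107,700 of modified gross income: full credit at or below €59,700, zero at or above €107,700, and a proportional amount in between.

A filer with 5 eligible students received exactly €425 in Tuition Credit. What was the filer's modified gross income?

€99,700

Full credit = 5 × €510 = €2,550.
€425 is 425/2,550 of the full €2,550, so 2,125/2,550 of the €48,000 range has been used: income = €59,700 + €48,000 × 2,125/2,550 = €99,700.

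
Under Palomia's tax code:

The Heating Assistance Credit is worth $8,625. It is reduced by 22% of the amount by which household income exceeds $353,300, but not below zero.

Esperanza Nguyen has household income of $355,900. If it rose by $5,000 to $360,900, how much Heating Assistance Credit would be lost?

$1,100

At $355,900 — 22% of the $2,600 excess over $353,300 is $572; credit = $8,625 − $572 = $8,053.
At $360,900 — 22% of the $7,600 excess over $353,300 is $1,672; credit = $8,625 − $1,672 = $6,953.
Lost: $8,053 − $6,953 = $1,100.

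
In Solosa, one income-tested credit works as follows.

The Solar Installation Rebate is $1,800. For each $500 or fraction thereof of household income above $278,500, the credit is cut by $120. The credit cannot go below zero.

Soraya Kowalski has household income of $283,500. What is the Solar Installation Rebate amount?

$600

Solar Installation Rebate: income exceeds $278,500 by $5,000, which is 10 full-or-partial $500 increments; reduction = 10 × $120 = $1,200, leaving $600.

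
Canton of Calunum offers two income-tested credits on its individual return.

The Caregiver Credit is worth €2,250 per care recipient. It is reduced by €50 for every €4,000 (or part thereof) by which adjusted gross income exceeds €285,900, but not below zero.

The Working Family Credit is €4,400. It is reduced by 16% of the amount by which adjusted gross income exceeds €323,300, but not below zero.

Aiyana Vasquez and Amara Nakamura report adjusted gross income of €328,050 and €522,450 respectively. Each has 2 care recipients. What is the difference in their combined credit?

€6,090

Aiyana (€328,050): Caregiver Credit: base = 2 × €2,250 = €4,500. income exceeds €285,900 by €42,150, which is 11 full-or-partial €4,000 increments; reduction = 11 × €50 = €550, leaving €3,950. Working Family Credit: 16% of the €4,750 excess over €323,300 is €760; credit = €4,400 − €760 = €3,640. total €3,950 + €3,640 = €7,590
Amara (€522,450): Caregiver Credit: base = 2 × €2,250 = €4,500. income exceeds €285,900 by €236,550, which is 60 full-or-partial €4,000 increments; reduction = 60 × €50 = €3,000, leaving €1,500. Working Family Credit: 16% of the €199,150 excess over €323,300 is €31,864 ≥ base, so the credit is €0. total €1,500 + €0 = €1,500
Difference: |€7,590 − €1,500| = €6,090.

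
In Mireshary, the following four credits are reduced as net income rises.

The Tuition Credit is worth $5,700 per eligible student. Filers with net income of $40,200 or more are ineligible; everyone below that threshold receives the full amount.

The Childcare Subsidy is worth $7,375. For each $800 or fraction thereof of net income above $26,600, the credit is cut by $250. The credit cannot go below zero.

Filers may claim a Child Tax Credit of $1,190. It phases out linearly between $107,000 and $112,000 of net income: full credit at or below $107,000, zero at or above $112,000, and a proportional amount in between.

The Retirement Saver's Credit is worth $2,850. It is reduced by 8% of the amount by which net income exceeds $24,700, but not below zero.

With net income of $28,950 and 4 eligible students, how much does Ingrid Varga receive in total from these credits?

Tuition Credit: base = 4 × $5,700 = $22,800. $28,950 is below the $40,200 cutoff, so the full $22,800 applies.
Childcare Subsidy: income exceeds $26,600 by $2,350, which is 3 full-or-partial $800 increments; reduction = 3 × $250 = $750, leaving $6,625.
Child Tax Credit: $28,950 is at or below the $107,000 threshold, so the full $1,190 applies.
Retirement Saver's Credit: 8% of the $4,250 excess over $24,700 is $340; credit = $2,850 − $340 = $2,510.
Total: $22,800 + $6,625 + $1,190 + $2,510 = $33,125.

$33,125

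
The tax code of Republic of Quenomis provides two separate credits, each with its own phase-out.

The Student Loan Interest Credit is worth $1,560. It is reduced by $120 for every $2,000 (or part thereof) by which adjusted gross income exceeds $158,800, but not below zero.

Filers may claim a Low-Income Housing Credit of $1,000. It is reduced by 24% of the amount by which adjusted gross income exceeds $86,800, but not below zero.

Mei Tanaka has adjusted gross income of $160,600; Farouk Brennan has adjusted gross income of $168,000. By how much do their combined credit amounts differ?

Mei ($160,600): Student Loan Interest Credit: income exceeds $158,800 by $1,800, which is 1 full-or-partial $2,000 increment; reduction = 1 × $120 = $120, leaving $1,440. Low-Income Housing Credit: 24% of the $73,800 excess over $86,800 is $17,712 ≥ base, so the credit is $0. total $1,440 + $0 = $1,440
Farouk ($168,000): Student Loan Interest Credit: income exceeds $158,800 by $9,200, which is 5 full-or-partial $2,000 increments; reduction = 5 × $120 = $600, leaving $960. Low-Income Housing Credit: 24% of the $81,200 excess over $86,800 is $19,488 ≥ base, so the credit is $0. total $960 + $0 = $960
Difference: |$1,440 − $960| = $480.

$480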